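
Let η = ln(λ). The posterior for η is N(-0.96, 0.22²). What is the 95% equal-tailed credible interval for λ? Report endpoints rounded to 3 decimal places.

[0.249, 0.589]

On the log scale the 95% interval is -0.96 ± 1.960 × 0.22 = [-1.3912, -0.5288].
Exponentiate: [e^-1.3912, e^-0.5288] = [0.249, 0.589].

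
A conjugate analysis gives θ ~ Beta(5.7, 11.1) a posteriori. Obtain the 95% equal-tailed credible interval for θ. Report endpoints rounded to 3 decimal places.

[0.141, 0.574]

Posterior: Beta(5.7, 11.1).
Equal-tailed 95% interval: the 0.025 and 0.975 quantiles of Beta(5.7, 11.1).
Posterior mean ≈ 0.339, SD ≈ 0.112; a Normal approximation gives roughly [0.119, 0.559].
Exact: F⁻¹(0.025) = 0.141; F⁻¹(0.975) = 0.574.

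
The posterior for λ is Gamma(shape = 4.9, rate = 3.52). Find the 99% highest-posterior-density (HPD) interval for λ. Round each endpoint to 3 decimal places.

[0.202, 3.298]

The posterior is unimodal and skewed, so the HPD interval has equal density at both endpoints and is the shortest 99% interval.
Solving f(0.202) = f(3.298) with F(3.298) − F(0.202) = 0.99 gives [0.202, 3.298].
For comparison, the equal-tailed interval is [0.294, 3.533]; the HPD is narrower and shifted toward the mode.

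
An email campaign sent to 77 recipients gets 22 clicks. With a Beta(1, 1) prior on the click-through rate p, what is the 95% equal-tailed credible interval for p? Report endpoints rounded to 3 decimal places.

[0.197, 0.395]

Posterior: Beta(1+22, 1+55) = Beta(23, 56).
Equal-tailed 95% interval: the 0.025 and 0.975 quantiles of Beta(23, 56).
Posterior mean ≈ 0.291, SD ≈ 0.051; a Normal approximation gives roughly [0.192, 0.391].
Exact: F⁻¹(0.025) = 0.197; F⁻¹(0.975) = 0.395.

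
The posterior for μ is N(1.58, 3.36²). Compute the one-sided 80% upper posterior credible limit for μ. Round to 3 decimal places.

Need U with P(μ ≤ U) = 0.80: U = 1.58 + z_{0.2}·3.36.
z = 0.842; U = 1.58 + 0.842 × 3.36 = 4.408.

4.408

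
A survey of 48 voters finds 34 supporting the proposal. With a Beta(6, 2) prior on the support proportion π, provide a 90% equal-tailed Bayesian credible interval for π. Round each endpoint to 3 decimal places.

Posterior: Beta(6+34, 2+14) = Beta(40, 16).
Equal-tailed 90% interval: the 0.05 and 0.95 quantiles of Beta(40, 16).
Posterior mean ≈ 0.714, SD ≈ 0.060; a Normal approximation gives roughly [0.616, 0.813].
Exact: F⁻¹(0.05) = 0.612; F⁻¹(0.95) = 0.808.

[0.612, 0.808]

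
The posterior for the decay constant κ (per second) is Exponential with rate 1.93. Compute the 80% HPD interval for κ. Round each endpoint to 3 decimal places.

[0.000, 0.834]

The exponential density is strictly decreasing on [0, ∞), so the HPD interval is anchored at 0: [0, q] with P(κ ≤ q) = 0.80.
q = −ln(1 − 0.80) / 1.93 = 1.6094 / 1.93 = 0.834.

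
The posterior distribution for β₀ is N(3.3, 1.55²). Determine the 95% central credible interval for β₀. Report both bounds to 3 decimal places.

The posterior is symmetric, so the 95% equal-tailed interval is β₀ = 3.3 ± z·1.55 with z = 1.960.
Half-width: 1.960 × 1.55 = 3.038.
3.3 − 3.038 = 0.262; 3.3 + 3.038 = 6.338.

[0.262, 6.338]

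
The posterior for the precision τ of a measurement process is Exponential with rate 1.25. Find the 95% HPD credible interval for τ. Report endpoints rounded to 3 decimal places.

[0.000, 2.397]

The exponential density is strictly decreasing on [0, ∞), so the HPD interval is anchored at 0: [0, q] with P(τ ≤ q) = 0.95.
q = −ln(1 − 0.95) / 1.25 = 2.9957 / 1.25 = 2.397.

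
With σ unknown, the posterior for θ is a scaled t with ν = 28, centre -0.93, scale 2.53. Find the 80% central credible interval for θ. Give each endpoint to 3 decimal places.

[-4.251, 2.391]

The t_28 distribution is symmetric; the 80% interval is -0.93 ± t·2.53 with t_{0.9,28} = 1.313.
Half-width: 1.313 × 2.53 = 3.321.
-0.93 − 3.321 = -4.251; -0.93 + 3.321 = 2.391.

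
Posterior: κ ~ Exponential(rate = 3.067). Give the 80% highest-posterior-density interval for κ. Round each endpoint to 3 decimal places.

The exponential density is strictly decreasing on [0, ∞), so the HPD interval is anchored at 0: [0, q] with P(κ ≤ q) = 0.80.
q = −ln(1 − 0.80) / 3.067 = 1.6094 / 3.067 = 0.525.

[0.000, 0.525]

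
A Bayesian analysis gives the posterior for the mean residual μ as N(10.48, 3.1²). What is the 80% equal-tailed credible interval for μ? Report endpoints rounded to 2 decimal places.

The posterior is symmetric, so the 80% equal-tailed interval is μ = 10.48 ± z·3.1 with z = 1.282.
Half-width: 1.282 × 3.1 = 3.97.
10.48 − 3.97 = 6.51; 10.48 + 3.97 = 14.45.

[6.51, 14.45]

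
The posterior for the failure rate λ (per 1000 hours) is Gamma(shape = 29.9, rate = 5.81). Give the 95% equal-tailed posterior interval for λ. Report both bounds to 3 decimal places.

[3.470, 7.148]

Posterior: Gamma(shape 29.9, rate 5.81).
Equal-tailed 95% interval: Gamma(29.9, 5.81) quantiles at 0.025 and 0.975.
Posterior mean ≈ 5.146, SD ≈ 0.941; a Normal approximation gives roughly [3.302, 6.991].
Exact: lower = 3.470; upper = 7.148.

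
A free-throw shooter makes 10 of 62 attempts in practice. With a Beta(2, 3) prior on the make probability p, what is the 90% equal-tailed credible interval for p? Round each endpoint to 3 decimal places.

[0.108, 0.261]

Posterior: Beta(2+10, 3+52) = Beta(12, 55).
Equal-tailed 90% interval: the 0.05 and 0.95 quantiles of Beta(12, 55).
Posterior mean ≈ 0.179, SD ≈ 0.046; a Normal approximation gives roughly [0.103, 0.256].
Exact: F⁻¹(0.05) = 0.108; F⁻¹(0.95) = 0.261.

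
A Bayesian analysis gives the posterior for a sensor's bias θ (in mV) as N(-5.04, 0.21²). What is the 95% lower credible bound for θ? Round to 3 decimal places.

Need L with P(θ ≥ L) = 0.95: L = -5.04 − z_{0.05}·0.21.
z = 1.645; L = -5.04 − 1.645 × 0.21 = -5.385.

-5.385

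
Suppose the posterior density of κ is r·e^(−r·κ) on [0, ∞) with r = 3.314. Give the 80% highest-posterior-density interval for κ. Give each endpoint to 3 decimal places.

The exponential density is strictly decreasing on [0, ∞), so the HPD interval is anchored at 0: [0, q] with P(κ ≤ q) = 0.80.
q = −ln(1 − 0.80) / 3.314 = 1.6094 / 3.314 = 0.486.

[0.000, 0.486]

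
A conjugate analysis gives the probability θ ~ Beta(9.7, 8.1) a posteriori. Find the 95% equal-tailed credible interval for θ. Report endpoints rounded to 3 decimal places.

Posterior: Beta(9.7, 8.1).
Equal-tailed 95% interval: the 0.025 and 0.975 quantiles of Beta(9.7, 8.1).
Posterior mean ≈ 0.545, SD ≈ 0.115; a Normal approximation gives roughly [0.320, 0.770].
Exact: F⁻¹(0.025) = 0.318; F⁻¹(0.975) = 0.762.

[0.318, 0.762]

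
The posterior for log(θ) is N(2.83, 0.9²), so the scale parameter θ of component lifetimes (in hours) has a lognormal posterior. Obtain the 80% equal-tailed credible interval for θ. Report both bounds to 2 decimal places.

[5.35, 53.70]

On the log scale the 80% interval is 2.83 ± 1.282 × 0.9 = [1.6766, 3.9834].
Exponentiate: [e^1.6766, e^3.9834] = [5.35, 53.70].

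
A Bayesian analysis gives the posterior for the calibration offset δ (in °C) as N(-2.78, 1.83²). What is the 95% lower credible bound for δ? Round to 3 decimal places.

-5.790

Need L with P(δ ≥ L) = 0.95: L = -2.78 − z_{0.05}·1.83.
z = 1.645; L = -2.78 − 1.645 × 1.83 = -5.790.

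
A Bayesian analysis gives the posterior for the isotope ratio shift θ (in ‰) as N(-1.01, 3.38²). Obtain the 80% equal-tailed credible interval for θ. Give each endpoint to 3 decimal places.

The posterior is symmetric, so the 80% equal-tailed interval is θ = -1.01 ± z·3.38 with z = 1.282.
Half-width: 1.282 × 3.38 = 4.332.
-1.01 − 4.332 = -5.342; -1.01 + 4.332 = 3.322.

[-5.342, 3.322]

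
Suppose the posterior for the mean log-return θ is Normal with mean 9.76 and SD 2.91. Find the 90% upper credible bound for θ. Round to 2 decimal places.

13.49

Need U with P(θ ≤ U) = 0.90: U = 9.76 + z_{0.1}·2.91.
z = 1.282; U = 9.76 + 1.282 × 2.91 = 13.49.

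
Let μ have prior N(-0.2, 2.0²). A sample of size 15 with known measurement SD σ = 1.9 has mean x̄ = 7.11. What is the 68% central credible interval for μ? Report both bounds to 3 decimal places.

[6.221, 7.169]

Posterior precision = 1/2.0² + 15/1.9² = 0.2500 + 4.1551 = 4.4051, so posterior SD = 0.4765.
Posterior mean = (-0.2/2.0² + 15·7.11/1.9²) / 4.4051 = 6.6951.
Interval: 6.6951 ± 0.994 × 0.4765 → [6.221, 7.169].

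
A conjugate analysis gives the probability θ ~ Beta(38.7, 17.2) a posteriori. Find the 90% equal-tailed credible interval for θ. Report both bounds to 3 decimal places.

Posterior: Beta(38.7, 17.2).
Equal-tailed 90% interval: the 0.05 and 0.95 quantiles of Beta(38.7, 17.2).
Posterior mean ≈ 0.692, SD ≈ 0.061; a Normal approximation gives roughly [0.592, 0.793].
Exact: F⁻¹(0.05) = 0.588; F⁻¹(0.95) = 0.789.

[0.588, 0.789]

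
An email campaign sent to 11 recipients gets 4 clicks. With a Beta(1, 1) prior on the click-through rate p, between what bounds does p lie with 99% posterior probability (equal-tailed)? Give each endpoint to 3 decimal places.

[0.103, 0.728]

Posterior: Beta(1+4, 1+7) = Beta(5, 8).
Equal-tailed 99% interval: the 0.005 and 0.995 quantiles of Beta(5, 8).
Posterior mean ≈ 0.385, SD ≈ 0.130; a Normal approximation gives roughly [0.050, 0.720].
Exact: F⁻¹(0.005) = 0.103; F⁻¹(0.995) = 0.728.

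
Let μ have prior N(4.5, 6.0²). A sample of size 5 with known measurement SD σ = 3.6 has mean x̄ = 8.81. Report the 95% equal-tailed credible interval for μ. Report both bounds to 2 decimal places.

[5.47, 11.57]

Posterior precision = 1/6.0² + 5/3.6² = 0.0278 + 0.3858 = 0.4136, so posterior SD = 1.5550.
Posterior mean = (4.5/6.0² + 5·8.81/3.6²) / 0.4136 = 8.5205.
Interval: 8.5205 ± 1.960 × 1.5550 → [5.47, 11.57].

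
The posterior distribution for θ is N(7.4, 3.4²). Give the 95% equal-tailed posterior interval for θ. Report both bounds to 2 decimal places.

The posterior is symmetric, so the 95% equal-tailed interval is θ = 7.4 ± z·3.4 with z = 1.960.
Half-width: 1.960 × 3.4 = 6.66.
7.4 − 6.66 = 0.74; 7.4 + 6.66 = 14.06.

[0.74, 14.06]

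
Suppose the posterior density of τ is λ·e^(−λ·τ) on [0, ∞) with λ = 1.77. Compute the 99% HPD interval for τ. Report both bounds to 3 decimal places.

The exponential density is strictly decreasing on [0, ∞), so the HPD interval is anchored at 0: [0, q] with P(τ ≤ q) = 0.99.
q = −ln(1 − 0.99) / 1.77 = 4.6052 / 1.77 = 2.602.

[0.000, 2.602]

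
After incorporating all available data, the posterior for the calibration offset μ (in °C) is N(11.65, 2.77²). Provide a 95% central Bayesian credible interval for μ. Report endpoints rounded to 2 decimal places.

The posterior is symmetric, so the 95% equal-tailed interval is μ = 11.65 ± z·2.77 with z = 1.960.
Half-width: 1.960 × 2.77 = 5.43.
11.65 − 5.43 = 6.22; 11.65 + 5.43 = 17.08.

[6.22, 17.08]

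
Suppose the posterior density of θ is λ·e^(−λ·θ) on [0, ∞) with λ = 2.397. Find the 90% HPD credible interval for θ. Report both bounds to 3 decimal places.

The exponential density is strictly decreasing on [0, ∞), so the HPD interval is anchored at 0: [0, q] with P(θ ≤ q) = 0.90.
q = −ln(1 − 0.90) / 2.397 = 2.3026 / 2.397 = 0.961.

[0.000, 0.961]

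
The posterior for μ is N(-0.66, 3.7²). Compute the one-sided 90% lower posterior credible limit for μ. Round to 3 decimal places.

Need L with P(μ ≥ L) = 0.90: L = -0.66 − z_{0.1}·3.7.
z = 1.282; L = -0.66 − 1.282 × 3.7 = -5.402.

-5.402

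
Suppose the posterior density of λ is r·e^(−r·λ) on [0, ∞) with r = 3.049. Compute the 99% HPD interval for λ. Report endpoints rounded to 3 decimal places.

[0.000, 1.510]

The exponential density is strictly decreasing on [0, ∞), so the HPD interval is anchored at 0: [0, q] with P(λ ≤ q) = 0.99.
q = −ln(1 − 0.99) / 3.049 = 4.6052 / 3.049 = 1.510.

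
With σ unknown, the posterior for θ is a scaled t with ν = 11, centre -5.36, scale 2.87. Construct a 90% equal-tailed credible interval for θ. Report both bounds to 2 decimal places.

The t_11 distribution is symmetric; the 90% interval is -5.36 ± t·2.87 with t_{0.95,11} = 1.796.
Half-width: 1.796 × 2.87 = 5.15.
-5.36 − 5.15 = -10.51; -5.36 + 5.15 = -0.21.

[-10.51, -0.21]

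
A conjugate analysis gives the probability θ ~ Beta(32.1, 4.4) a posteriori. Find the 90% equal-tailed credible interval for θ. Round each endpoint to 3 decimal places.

[0.781, 0.954]

Posterior: Beta(32.1, 4.4).
Equal-tailed 90% interval: the 0.05 and 0.95 quantiles of Beta(32.1, 4.4).
Posterior mean ≈ 0.879, SD ≈ 0.053; a Normal approximation gives roughly [0.792, 0.967].
Exact: F⁻¹(0.05) = 0.781; F⁻¹(0.95) = 0.954.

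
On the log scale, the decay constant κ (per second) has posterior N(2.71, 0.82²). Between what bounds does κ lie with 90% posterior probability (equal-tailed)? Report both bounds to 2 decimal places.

[3.90, 57.90]

On the log scale the 90% interval is 2.71 ± 1.645 × 0.82 = [1.3612, 4.0588].
Exponentiate: [e^1.3612, e^4.0588] = [3.90, 57.90].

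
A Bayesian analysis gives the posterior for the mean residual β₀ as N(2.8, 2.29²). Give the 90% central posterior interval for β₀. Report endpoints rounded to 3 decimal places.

The posterior is symmetric, so the 90% equal-tailed interval is β₀ = 2.8 ± z·2.29 with z = 1.645.
Half-width: 1.645 × 2.29 = 3.767.
2.8 − 3.767 = -0.967; 2.8 + 3.767 = 6.567.

[-0.967, 6.567]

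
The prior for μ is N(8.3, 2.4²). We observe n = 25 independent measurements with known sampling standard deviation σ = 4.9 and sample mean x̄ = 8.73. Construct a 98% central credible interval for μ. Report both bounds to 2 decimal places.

Posterior precision = 1/2.4² + 25/4.9² = 0.1736 + 1.0412 = 1.2148, so posterior SD = 0.9073.
Posterior mean = (8.3/2.4² + 25·8.73/4.9²) / 1.2148 = 8.6685.
Interval: 8.6685 ± 2.326 × 0.9073 → [6.56, 10.78].

[6.56, 10.78]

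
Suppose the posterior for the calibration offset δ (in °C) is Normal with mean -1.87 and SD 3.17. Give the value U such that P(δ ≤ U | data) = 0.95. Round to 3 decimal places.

Need U with P(δ ≤ U) = 0.95: U = -1.87 + z_{0.05}·3.17.
z = 1.645; U = -1.87 + 1.645 × 3.17 = 3.344.

3.344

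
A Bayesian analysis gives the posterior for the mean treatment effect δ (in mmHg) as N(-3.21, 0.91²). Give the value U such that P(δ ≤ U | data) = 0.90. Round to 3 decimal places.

Need U with P(δ ≤ U) = 0.90: U = -3.21 + z_{0.1}·0.91.
z = 1.282; U = -3.21 + 1.282 × 0.91 = -2.044.

-2.044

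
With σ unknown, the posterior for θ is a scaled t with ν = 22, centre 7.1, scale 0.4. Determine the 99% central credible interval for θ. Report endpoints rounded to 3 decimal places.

The t_22 distribution is symmetric; the 99% interval is 7.1 ± t·0.4 with t_{0.995,22} = 2.819.
Half-width: 2.819 × 0.4 = 1.128.
7.1 − 1.128 = 5.972; 7.1 + 1.128 = 8.228.

[5.972, 8.228]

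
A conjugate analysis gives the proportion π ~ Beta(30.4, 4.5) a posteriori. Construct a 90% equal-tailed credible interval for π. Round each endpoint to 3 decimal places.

[0.768, 0.950]

Posterior: Beta(30.4, 4.5).
Equal-tailed 90% interval: the 0.05 and 0.95 quantiles of Beta(30.4, 4.5).
Posterior mean ≈ 0.871, SD ≈ 0.056; a Normal approximation gives roughly [0.779, 0.963].
Exact: F⁻¹(0.05) = 0.768; F⁻¹(0.95) = 0.950.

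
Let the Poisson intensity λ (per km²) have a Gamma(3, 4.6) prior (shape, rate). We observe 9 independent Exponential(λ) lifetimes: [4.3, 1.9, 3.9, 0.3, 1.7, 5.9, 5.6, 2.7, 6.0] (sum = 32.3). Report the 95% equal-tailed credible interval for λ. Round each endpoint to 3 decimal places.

[0.168, 0.533]

Posterior: Gamma(3+9, 4.6+32.3) = Gamma(12, 36.9) (shape, rate).
Equal-tailed 95% interval: Gamma(12, 36.9) quantiles at 0.025 and 0.975.
Posterior mean ≈ 0.325, SD ≈ 0.094; a Normal approximation gives roughly [0.141, 0.509].
Exact: lower = 0.168; upper = 0.533.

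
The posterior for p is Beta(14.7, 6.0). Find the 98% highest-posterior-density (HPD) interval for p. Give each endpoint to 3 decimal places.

[0.477, 0.911]

The posterior is unimodal and skewed, so the HPD interval has equal density at both endpoints and is the shortest 98% interval.
Solving f(0.477) = f(0.911) with F(0.911) − F(0.477) = 0.98 gives [0.477, 0.911].
For comparison, the equal-tailed interval is [0.462, 0.901]; the HPD is narrower and shifted toward the mode.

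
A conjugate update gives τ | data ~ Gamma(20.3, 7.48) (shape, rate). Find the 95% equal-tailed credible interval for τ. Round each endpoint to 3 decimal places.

[1.665, 4.016]

Posterior: Gamma(shape 20.3, rate 7.48).
Equal-tailed 95% interval: Gamma(20.3, 7.48) quantiles at 0.025 and 0.975.
Posterior mean ≈ 2.714, SD ≈ 0.602; a Normal approximation gives roughly [1.533, 3.894].
Exact: lower = 1.665; upper = 4.016.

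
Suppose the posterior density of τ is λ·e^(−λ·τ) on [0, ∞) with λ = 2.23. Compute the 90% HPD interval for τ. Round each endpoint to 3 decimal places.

The exponential density is strictly decreasing on [0, ∞), so the HPD interval is anchored at 0: [0, q] with P(τ ≤ q) = 0.90.
q = −ln(1 − 0.90) / 2.23 = 2.3026 / 2.23 = 1.033.

[0.000, 1.033]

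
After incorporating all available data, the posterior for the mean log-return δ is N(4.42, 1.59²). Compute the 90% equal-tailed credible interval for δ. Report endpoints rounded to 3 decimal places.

[1.805, 7.035]

The posterior is symmetric, so the 90% equal-tailed interval is δ = 4.42 ± z·1.59 with z = 1.645.
Half-width: 1.645 × 1.59 = 2.615.
4.42 − 2.615 = 1.805; 4.42 + 2.615 = 7.035.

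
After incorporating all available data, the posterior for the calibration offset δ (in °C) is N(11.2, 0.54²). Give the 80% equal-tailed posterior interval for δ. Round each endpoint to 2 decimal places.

The posterior is symmetric, so the 80% equal-tailed interval is δ = 11.2 ± z·0.54 with z = 1.282.
Half-width: 1.282 × 0.54 = 0.69.
11.2 − 0.69 = 10.51; 11.2 + 0.69 = 11.89.

[10.51, 11.89]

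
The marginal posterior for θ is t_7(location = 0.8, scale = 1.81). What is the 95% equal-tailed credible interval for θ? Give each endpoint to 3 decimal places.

[-3.480, 5.080]

The t_7 distribution is symmetric; the 95% interval is 0.8 ± t·1.81 with t_{0.975,7} = 2.365.
Half-width: 2.365 × 1.81 = 4.280.
0.8 − 4.280 = -3.480; 0.8 + 4.280 = 5.080.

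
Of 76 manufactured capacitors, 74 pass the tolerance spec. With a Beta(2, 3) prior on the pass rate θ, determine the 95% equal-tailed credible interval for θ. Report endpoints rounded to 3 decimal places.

Posterior: Beta(2+74, 3+2) = Beta(76, 5).
Equal-tailed 95% interval: the 0.025 and 0.975 quantiles of Beta(76, 5).
Posterior mean ≈ 0.938, SD ≈ 0.027; a Normal approximation gives roughly [0.886, 0.990].
Exact: F⁻¹(0.025) = 0.877; F⁻¹(0.975) = 0.979.

[0.877, 0.979]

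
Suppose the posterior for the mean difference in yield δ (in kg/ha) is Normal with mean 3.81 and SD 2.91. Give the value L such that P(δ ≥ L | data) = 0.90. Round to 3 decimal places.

0.081

Need L with P(δ ≥ L) = 0.90: L = 3.81 − z_{0.1}·2.91.
z = 1.282; L = 3.81 − 1.282 × 2.91 = 0.081.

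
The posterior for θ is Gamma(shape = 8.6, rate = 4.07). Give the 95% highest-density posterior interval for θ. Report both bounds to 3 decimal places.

The posterior is unimodal and skewed, so the HPD interval has equal density at both endpoints and is the shortest 95% interval.
Solving f(0.826) = f(3.548) with F(3.548) − F(0.826) = 0.95 gives [0.826, 3.548].
For comparison, the equal-tailed interval is [0.946, 3.742]; the HPD is narrower and shifted toward the mode.

[0.826, 3.548]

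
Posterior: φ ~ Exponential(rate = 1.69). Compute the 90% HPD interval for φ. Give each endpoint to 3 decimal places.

The exponential density is strictly decreasing on [0, ∞), so the HPD interval is anchored at 0: [0, q] with P(φ ≤ q) = 0.90.
q = −ln(1 − 0.90) / 1.69 = 2.3026 / 1.69 = 1.362.

[0.000, 1.362]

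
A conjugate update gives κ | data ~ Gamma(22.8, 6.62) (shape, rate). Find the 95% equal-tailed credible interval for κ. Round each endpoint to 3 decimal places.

[2.178, 4.995]

Posterior: Gamma(shape 22.8, rate 6.62).
Equal-tailed 95% interval: Gamma(22.8, 6.62) quantiles at 0.025 and 0.975.
Posterior mean ≈ 3.444, SD ≈ 0.721; a Normal approximation gives roughly [2.030, 4.858].
Exact: lower = 2.178; upper = 4.995.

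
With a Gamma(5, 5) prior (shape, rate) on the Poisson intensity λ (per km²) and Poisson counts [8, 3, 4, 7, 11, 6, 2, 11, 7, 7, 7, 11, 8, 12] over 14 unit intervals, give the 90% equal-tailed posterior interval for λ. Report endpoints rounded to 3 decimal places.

[4.864, 6.670]

Posterior: Gamma(5+104, 5+14) = Gamma(109, 19) (shape, rate).
Equal-tailed 90% interval: Gamma(109, 19) quantiles at 0.05 and 0.95.
Posterior mean ≈ 5.737, SD ≈ 0.549; a Normal approximation gives roughly [4.833, 6.641].
Exact: lower = 4.864; upper = 6.670.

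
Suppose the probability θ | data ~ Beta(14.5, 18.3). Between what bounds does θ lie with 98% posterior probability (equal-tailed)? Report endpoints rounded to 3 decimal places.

[0.252, 0.642]

Posterior: Beta(14.5, 18.3).
Equal-tailed 98% interval: the 0.01 and 0.99 quantiles of Beta(14.5, 18.3).
Posterior mean ≈ 0.442, SD ≈ 0.085; a Normal approximation gives roughly [0.243, 0.641].
Exact: F⁻¹(0.01) = 0.252; F⁻¹(0.99) = 0.642.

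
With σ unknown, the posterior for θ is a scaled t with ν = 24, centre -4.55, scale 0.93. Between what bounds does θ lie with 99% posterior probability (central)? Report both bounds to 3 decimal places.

The t_24 distribution is symmetric; the 99% interval is -4.55 ± t·0.93 with t_{0.995,24} = 2.797.
Half-width: 2.797 × 0.93 = 2.601.
-4.55 − 2.601 = -7.151; -4.55 + 2.601 = -1.949.

[-7.151, -1.949]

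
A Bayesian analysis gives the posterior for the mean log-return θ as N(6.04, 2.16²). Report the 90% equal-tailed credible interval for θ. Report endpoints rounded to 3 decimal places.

[2.487, 9.593]

The posterior is symmetric, so the 90% equal-tailed interval is θ = 6.04 ± z·2.16 with z = 1.645.
Half-width: 1.645 × 2.16 = 3.553.
6.04 − 3.553 = 2.487; 6.04 + 3.553 = 9.593.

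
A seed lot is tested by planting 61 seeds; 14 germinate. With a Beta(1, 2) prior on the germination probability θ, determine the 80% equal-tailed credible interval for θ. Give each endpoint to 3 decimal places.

[0.169, 0.304]

Posterior: Beta(1+14, 2+47) = Beta(15, 49).
Equal-tailed 80% interval: the 0.1 and 0.9 quantiles of Beta(15, 49).
Posterior mean ≈ 0.234, SD ≈ 0.053; a Normal approximation gives roughly [0.167, 0.302].
Exact: F⁻¹(0.1) = 0.169; F⁻¹(0.9) = 0.304.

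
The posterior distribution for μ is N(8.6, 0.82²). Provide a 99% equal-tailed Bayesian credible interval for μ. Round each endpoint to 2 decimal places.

[6.49, 10.71]

The posterior is symmetric, so the 99% equal-tailed interval is μ = 8.6 ± z·0.82 with z = 2.576.
Half-width: 2.576 × 0.82 = 2.11.
8.6 − 2.11 = 6.49; 8.6 + 2.11 = 10.71.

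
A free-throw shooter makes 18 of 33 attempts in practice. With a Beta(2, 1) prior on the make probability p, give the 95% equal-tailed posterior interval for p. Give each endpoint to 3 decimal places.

[0.394, 0.712]

Posterior: Beta(2+18, 1+15) = Beta(20, 16).
Equal-tailed 95% interval: the 0.025 and 0.975 quantiles of Beta(20, 16).
Posterior mean ≈ 0.556, SD ≈ 0.082; a Normal approximation gives roughly [0.395, 0.716].
Exact: F⁻¹(0.025) = 0.394; F⁻¹(0.975) = 0.712.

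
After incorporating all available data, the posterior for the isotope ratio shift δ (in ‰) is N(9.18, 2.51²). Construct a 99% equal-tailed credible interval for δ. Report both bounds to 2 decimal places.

The posterior is symmetric, so the 99% equal-tailed interval is δ = 9.18 ± z·2.51 with z = 2.576.
Half-width: 2.576 × 2.51 = 6.47.
9.18 − 6.47 = 2.71; 9.18 + 6.47 = 15.65.

[2.71, 15.65]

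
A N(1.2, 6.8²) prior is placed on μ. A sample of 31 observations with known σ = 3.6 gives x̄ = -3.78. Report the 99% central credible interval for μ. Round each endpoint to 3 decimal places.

Posterior precision = 1/6.8² + 31/3.6² = 0.0216 + 2.3920 = 2.4136, so posterior SD = 0.6437.
Posterior mean = (1.2/6.8² + 31·-3.78/3.6²) / 2.4136 = -3.7354.
Interval: -3.7354 ± 2.576 × 0.6437 → [-5.393, -2.077].

[-5.393, -2.077]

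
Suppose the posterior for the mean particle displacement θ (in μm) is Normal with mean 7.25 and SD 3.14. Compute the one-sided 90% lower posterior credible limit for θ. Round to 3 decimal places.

Need L with P(θ ≥ L) = 0.90: L = 7.25 − z_{0.1}·3.14.
z = 1.282; L = 7.25 − 1.282 × 3.14 = 3.226.

3.226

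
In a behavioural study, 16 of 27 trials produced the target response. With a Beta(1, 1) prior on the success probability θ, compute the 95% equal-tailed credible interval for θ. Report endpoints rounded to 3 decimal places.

Posterior: Beta(1+16, 1+11) = Beta(17, 12).
Equal-tailed 95% interval: the 0.025 and 0.975 quantiles of Beta(17, 12).
Posterior mean ≈ 0.586, SD ≈ 0.090; a Normal approximation gives roughly [0.410, 0.762].
Exact: F⁻¹(0.025) = 0.406; F⁻¹(0.975) = 0.755.

[0.406, 0.755]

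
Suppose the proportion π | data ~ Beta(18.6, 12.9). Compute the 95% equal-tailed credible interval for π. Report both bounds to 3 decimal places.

[0.417, 0.753]

Posterior: Beta(18.6, 12.9).
Equal-tailed 95% interval: the 0.025 and 0.975 quantiles of Beta(18.6, 12.9).
Posterior mean ≈ 0.590, SD ≈ 0.086; a Normal approximation gives roughly [0.421, 0.760].
Exact: F⁻¹(0.025) = 0.417; F⁻¹(0.975) = 0.753.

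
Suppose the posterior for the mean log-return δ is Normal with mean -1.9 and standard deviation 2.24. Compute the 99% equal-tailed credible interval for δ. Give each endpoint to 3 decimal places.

[-7.670, 3.870]

The posterior is symmetric, so the 99% equal-tailed interval is δ = -1.9 ± z·2.24 with z = 2.576.
Half-width: 2.576 × 2.24 = 5.770.
-1.9 − 5.770 = -7.670; -1.9 + 5.770 = 3.870.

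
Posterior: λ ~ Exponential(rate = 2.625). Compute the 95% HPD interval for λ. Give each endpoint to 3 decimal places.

The exponential density is strictly decreasing on [0, ∞), so the HPD interval is anchored at 0: [0, q] with P(λ ≤ q) = 0.95.
q = −ln(1 − 0.95) / 2.625 = 2.9957 / 2.625 = 1.141.

[0.000, 1.141]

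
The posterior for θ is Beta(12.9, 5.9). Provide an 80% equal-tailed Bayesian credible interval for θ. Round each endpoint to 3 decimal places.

[0.546, 0.817]

Posterior: Beta(12.9, 5.9).
Equal-tailed 80% interval: the 0.1 and 0.9 quantiles of Beta(12.9, 5.9).
Posterior mean ≈ 0.686, SD ≈ 0.104; a Normal approximation gives roughly [0.553, 0.820].
Exact: F⁻¹(0.1) = 0.546; F⁻¹(0.9) = 0.817.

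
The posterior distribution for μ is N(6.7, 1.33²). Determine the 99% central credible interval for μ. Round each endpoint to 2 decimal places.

[3.27, 10.13]

The posterior is symmetric, so the 99% equal-tailed interval is μ = 6.7 ± z·1.33 with z = 2.576.
Half-width: 2.576 × 1.33 = 3.43.
6.7 − 3.43 = 3.27; 6.7 + 3.43 = 10.13.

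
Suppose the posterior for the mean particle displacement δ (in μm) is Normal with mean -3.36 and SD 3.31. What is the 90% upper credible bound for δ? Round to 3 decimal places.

Need U with P(δ ≤ U) = 0.90: U = -3.36 + z_{0.1}·3.31.
z = 1.282; U = -3.36 + 1.282 × 3.31 = 0.882.

0.882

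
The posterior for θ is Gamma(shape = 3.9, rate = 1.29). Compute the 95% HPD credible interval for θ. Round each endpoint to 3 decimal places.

[0.517, 6.044]

The posterior is unimodal and skewed, so the HPD interval has equal density at both endpoints and is the shortest 95% interval.
Solving f(0.517) = f(6.044) with F(6.044) − F(0.517) = 0.95 gives [0.517, 6.044].
For comparison, the equal-tailed interval is [0.806, 6.679]; the HPD is narrower and shifted toward the mode.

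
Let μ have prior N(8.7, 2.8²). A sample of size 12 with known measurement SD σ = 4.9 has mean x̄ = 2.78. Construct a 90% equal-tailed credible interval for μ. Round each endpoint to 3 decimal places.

Posterior precision = 1/2.8² + 12/4.9² = 0.1276 + 0.4998 = 0.6273, so posterior SD = 1.2625.
Posterior mean = (8.7/2.8² + 12·2.78/4.9²) / 0.6273 = 3.9837.
Interval: 3.9837 ± 1.645 × 1.2625 → [1.907, 6.060].

[1.907, 6.060]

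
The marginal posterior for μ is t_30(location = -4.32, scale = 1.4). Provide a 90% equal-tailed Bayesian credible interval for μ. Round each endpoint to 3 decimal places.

[-6.696, -1.944]

The t_30 distribution is symmetric; the 90% interval is -4.32 ± t·1.4 with t_{0.95,30} = 1.697.
Half-width: 1.697 × 1.4 = 2.376.
-4.32 − 2.376 = -6.696; -4.32 + 2.376 = -1.944.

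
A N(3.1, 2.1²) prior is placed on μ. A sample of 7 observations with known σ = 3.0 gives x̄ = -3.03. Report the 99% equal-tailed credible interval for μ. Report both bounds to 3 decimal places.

[-4.216, 0.924]

Posterior precision = 1/2.1² + 7/3.0² = 0.2268 + 0.7778 = 1.0045, so posterior SD = 0.9977.
Posterior mean = (3.1/2.1² + 7·-3.03/3.0²) / 1.0045 = -1.6463.
Interval: -1.6463 ± 2.576 × 0.9977 → [-4.216, 0.924].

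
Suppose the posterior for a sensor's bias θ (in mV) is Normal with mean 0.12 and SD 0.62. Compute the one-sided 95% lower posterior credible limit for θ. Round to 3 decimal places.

Need L with P(θ ≥ L) = 0.95: L = 0.12 − z_{0.05}·0.62.
z = 1.645; L = 0.12 − 1.645 × 0.62 = -0.900.

-0.900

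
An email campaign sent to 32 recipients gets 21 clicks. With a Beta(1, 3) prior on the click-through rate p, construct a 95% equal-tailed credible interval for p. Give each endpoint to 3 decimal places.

[0.449, 0.761]

Posterior: Beta(1+21, 3+11) = Beta(22, 14).
Equal-tailed 95% interval: the 0.025 and 0.975 quantiles of Beta(22, 14).
Posterior mean ≈ 0.611, SD ≈ 0.080; a Normal approximation gives roughly [0.454, 0.768].
Exact: F⁻¹(0.025) = 0.449; F⁻¹(0.975) = 0.761.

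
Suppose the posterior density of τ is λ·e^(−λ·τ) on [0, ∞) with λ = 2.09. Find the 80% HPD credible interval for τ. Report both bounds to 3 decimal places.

[0.000, 0.770]

The exponential density is strictly decreasing on [0, ∞), so the HPD interval is anchored at 0: [0, q] with P(τ ≤ q) = 0.80.
q = −ln(1 − 0.80) / 2.09 = 1.6094 / 2.09 = 0.770.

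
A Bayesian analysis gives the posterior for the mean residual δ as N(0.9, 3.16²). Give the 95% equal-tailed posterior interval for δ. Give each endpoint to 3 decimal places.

The posterior is symmetric, so the 95% equal-tailed interval is δ = 0.9 ± z·3.16 with z = 1.960.
Half-width: 1.960 × 3.16 = 6.193.
0.9 − 6.193 = -5.293; 0.9 + 6.193 = 7.093.

[-5.293, 7.093]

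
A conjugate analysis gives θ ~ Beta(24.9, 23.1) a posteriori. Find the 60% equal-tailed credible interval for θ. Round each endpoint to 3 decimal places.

[0.458, 0.580]

Posterior: Beta(24.9, 23.1).
Equal-tailed 60% interval: the 0.2 and 0.8 quantiles of Beta(24.9, 23.1).
Posterior mean ≈ 0.519, SD ≈ 0.071; a Normal approximation gives roughly [0.459, 0.579].
Exact: F⁻¹(0.2) = 0.458; F⁻¹(0.8) = 0.580.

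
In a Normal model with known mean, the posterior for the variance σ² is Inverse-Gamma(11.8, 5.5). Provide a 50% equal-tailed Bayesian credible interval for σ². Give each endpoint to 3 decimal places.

Inverse-Gamma(11.8, 5.5) quantiles: F⁻¹(0.25) and F⁻¹(0.75).
Equivalently, 1/σ² ~ Gamma(11.8, rate = 5.5); invert its 0.75 and 0.25 quantiles.
Posterior mean ≈ 0.509, SD ≈ 0.163; a Normal approximation gives roughly [0.400, 0.619].
Exact: lower = 0.396; upper = 0.589.

[0.396, 0.589]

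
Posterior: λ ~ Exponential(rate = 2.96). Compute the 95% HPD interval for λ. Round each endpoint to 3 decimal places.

The exponential density is strictly decreasing on [0, ∞), so the HPD interval is anchored at 0: [0, q] with P(λ ≤ q) = 0.95.
q = −ln(1 − 0.95) / 2.96 = 2.9957 / 2.96 = 1.012.

[0.000, 1.012]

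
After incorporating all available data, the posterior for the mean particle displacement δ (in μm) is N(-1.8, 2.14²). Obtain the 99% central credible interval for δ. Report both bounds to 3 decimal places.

[-7.312, 3.712]

The posterior is symmetric, so the 99% equal-tailed interval is δ = -1.8 ± z·2.14 with z = 2.576.
Half-width: 2.576 × 2.14 = 5.512.
-1.8 − 5.512 = -7.312; -1.8 + 5.512 = 3.712.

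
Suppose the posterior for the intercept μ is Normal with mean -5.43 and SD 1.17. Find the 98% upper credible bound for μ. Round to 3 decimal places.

-3.027

Need U with P(μ ≤ U) = 0.98: U = -5.43 + z_{0.02}·1.17.
z = 2.054; U = -5.43 + 2.054 × 1.17 = -3.027.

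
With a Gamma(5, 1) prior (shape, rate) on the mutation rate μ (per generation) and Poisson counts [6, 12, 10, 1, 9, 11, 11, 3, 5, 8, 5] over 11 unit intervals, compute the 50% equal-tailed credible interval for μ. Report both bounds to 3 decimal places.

[6.631, 7.672]

Posterior: Gamma(5+81, 1+11) = Gamma(86, 12) (shape, rate).
Equal-tailed 50% interval: Gamma(86, 12) quantiles at 0.25 and 0.75.
Posterior mean ≈ 7.167, SD ≈ 0.773; a Normal approximation gives roughly [6.645, 7.688].
Exact: lower = 6.631; upper = 7.672.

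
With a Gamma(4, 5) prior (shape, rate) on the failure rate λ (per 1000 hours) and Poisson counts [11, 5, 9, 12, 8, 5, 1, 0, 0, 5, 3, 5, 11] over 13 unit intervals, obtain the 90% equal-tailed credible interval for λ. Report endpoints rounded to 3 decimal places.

[3.609, 5.231]

Posterior: Gamma(4+75, 5+13) = Gamma(79, 18) (shape, rate).
Equal-tailed 90% interval: Gamma(79, 18) quantiles at 0.05 and 0.95.
Posterior mean ≈ 4.389, SD ≈ 0.494; a Normal approximation gives roughly [3.577, 5.201].
Exact: lower = 3.609; upper = 5.231.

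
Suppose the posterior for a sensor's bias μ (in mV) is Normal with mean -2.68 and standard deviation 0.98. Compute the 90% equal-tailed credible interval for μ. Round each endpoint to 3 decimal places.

The posterior is symmetric, so the 90% equal-tailed interval is μ = -2.68 ± z·0.98 with z = 1.645.
Half-width: 1.645 × 0.98 = 1.612.
-2.68 − 1.612 = -4.292; -2.68 + 1.612 = -1.068.

[-4.292, -1.068]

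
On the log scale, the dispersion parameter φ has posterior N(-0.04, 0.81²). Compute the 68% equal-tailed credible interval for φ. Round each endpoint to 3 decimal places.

[0.429, 2.150]

On the log scale the 68% interval is -0.04 ± 0.994 × 0.81 = [-0.8455, 0.7655].
Exponentiate: [e^-0.8455, e^0.7655] = [0.429, 2.150].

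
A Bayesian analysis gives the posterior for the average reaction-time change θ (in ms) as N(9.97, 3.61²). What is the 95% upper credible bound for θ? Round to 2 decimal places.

Need U with P(θ ≤ U) = 0.95: U = 9.97 + z_{0.05}·3.61.
z = 1.645; U = 9.97 + 1.645 × 3.61 = 15.91.

15.91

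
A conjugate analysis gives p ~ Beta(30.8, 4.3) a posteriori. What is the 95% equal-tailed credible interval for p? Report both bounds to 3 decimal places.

Posterior: Beta(30.8, 4.3).
Equal-tailed 95% interval: the 0.025 and 0.975 quantiles of Beta(30.8, 4.3).
Posterior mean ≈ 0.877, SD ≈ 0.055; a Normal approximation gives roughly [0.771, 0.984].
Exact: F⁻¹(0.025) = 0.752; F⁻¹(0.975) = 0.962.

[0.752, 0.962]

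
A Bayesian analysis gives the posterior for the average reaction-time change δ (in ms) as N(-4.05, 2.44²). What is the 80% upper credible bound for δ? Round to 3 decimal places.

-1.996

Need U with P(δ ≤ U) = 0.80: U = -4.05 + z_{0.2}·2.44.
z = 0.842; U = -4.05 + 0.842 × 2.44 = -1.996.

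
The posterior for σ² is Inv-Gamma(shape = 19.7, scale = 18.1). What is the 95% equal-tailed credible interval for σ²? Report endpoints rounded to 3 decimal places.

[0.618, 1.511]

Inverse-Gamma(19.7, 18.1) quantiles: F⁻¹(0.025) and F⁻¹(0.975).
Equivalently, 1/σ² ~ Gamma(19.7, rate = 18.1); invert its 0.975 and 0.025 quantiles.
Posterior mean ≈ 0.968, SD ≈ 0.230; a Normal approximation gives roughly [0.517, 1.419].
Exact: lower = 0.618; upper = 1.511.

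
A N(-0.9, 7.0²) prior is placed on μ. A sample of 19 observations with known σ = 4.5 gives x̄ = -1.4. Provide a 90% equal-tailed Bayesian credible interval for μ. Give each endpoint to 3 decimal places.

Posterior precision = 1/7.0² + 19/4.5² = 0.0204 + 0.9383 = 0.9587, so posterior SD = 1.0213.
Posterior mean = (-0.9/7.0² + 19·-1.4/4.5²) / 0.9587 = -1.3894.
Interval: -1.3894 ± 1.645 × 1.0213 → [-3.069, 0.291].

[-3.069, 0.291]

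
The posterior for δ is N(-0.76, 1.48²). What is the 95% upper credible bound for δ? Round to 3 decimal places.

Need U with P(δ ≤ U) = 0.95: U = -0.76 + z_{0.05}·1.48.
z = 1.645; U = -0.76 + 1.645 × 1.48 = 1.674.

1.674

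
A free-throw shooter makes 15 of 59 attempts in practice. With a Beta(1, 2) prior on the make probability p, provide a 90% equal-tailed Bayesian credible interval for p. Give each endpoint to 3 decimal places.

Posterior: Beta(1+15, 2+44) = Beta(16, 46).
Equal-tailed 90% interval: the 0.05 and 0.95 quantiles of Beta(16, 46).
Posterior mean ≈ 0.258, SD ≈ 0.055; a Normal approximation gives roughly [0.167, 0.349].
Exact: F⁻¹(0.05) = 0.172; F⁻¹(0.95) = 0.353.

[0.172, 0.353]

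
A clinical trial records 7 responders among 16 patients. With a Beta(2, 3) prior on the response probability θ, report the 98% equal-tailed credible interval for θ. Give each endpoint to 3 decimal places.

Posterior: Beta(2+7, 3+9) = Beta(9, 12).
Equal-tailed 98% interval: the 0.01 and 0.99 quantiles of Beta(9, 12).
Posterior mean ≈ 0.429, SD ≈ 0.106; a Normal approximation gives roughly [0.183, 0.674].
Exact: F⁻¹(0.01) = 0.200; F⁻¹(0.99) = 0.677.

[0.200, 0.677]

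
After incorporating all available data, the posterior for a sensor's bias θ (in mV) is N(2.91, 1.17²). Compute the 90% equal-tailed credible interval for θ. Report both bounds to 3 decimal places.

[0.986, 4.834]

The posterior is symmetric, so the 90% equal-tailed interval is θ = 2.91 ± z·1.17 with z = 1.645.
Half-width: 1.645 × 1.17 = 1.924.
2.91 − 1.924 = 0.986; 2.91 + 1.924 = 4.834.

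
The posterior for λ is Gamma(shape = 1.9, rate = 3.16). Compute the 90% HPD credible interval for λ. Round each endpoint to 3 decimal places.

[0.019, 1.194]

The posterior is unimodal and skewed, so the HPD interval has equal density at both endpoints and is the shortest 90% interval.
Solving f(0.019) = f(1.194) with F(1.194) − F(0.019) = 0.90 gives [0.019, 1.194].
For comparison, the equal-tailed interval is [0.100, 1.450]; the HPD is narrower and shifted toward the mode.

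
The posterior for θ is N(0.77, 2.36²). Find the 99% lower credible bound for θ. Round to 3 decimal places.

-4.720

Need L with P(θ ≥ L) = 0.99: L = 0.77 − z_{0.01}·2.36.
z = 2.326; L = 0.77 − 2.326 × 2.36 = -4.720.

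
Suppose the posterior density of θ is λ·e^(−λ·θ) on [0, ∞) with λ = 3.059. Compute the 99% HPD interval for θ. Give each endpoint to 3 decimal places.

[0.000, 1.505]

The exponential density is strictly decreasing on [0, ∞), so the HPD interval is anchored at 0: [0, q] with P(θ ≤ q) = 0.99.
q = −ln(1 − 0.99) / 3.059 = 4.6052 / 3.059 = 1.505.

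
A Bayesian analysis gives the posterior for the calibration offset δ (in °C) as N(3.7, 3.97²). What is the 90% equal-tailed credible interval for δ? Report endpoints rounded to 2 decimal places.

[-2.83, 10.23]

The posterior is symmetric, so the 90% equal-tailed interval is δ = 3.7 ± z·3.97 with z = 1.645.
Half-width: 1.645 × 3.97 = 6.53.
3.7 − 6.53 = -2.83; 3.7 + 6.53 = 10.23.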